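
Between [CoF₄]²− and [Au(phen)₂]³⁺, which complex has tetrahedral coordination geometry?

[CoF₄]²−

For [CoF₄]²−: Summing ligand charges against the −2 overall charge gives an oxidation state of +2 for cobalt. Group 9 minus oxidation state 2 gives a d⁷ configuration. For a high-spin 3d d⁷ ion with weak-field ligands the small Δₜ gives little square-planar CFSE advantage, so four ligands adopt the sterically favoured tetrahedral geometry. → tetrahedral.
For [Au(phen)₂]³⁺: Ligand charges: 1,10-phenanthroline is neutral. With an overall charge of +3 the gold centre must be in the +3 oxidation state. Group 11 minus oxidation state 3 gives a d⁸ configuration. A 5d d⁸ ion has a large crystal-field splitting; square planar leaves the high-energy d_{x²−y²} orbital empty and maximises CFSE. → square planar.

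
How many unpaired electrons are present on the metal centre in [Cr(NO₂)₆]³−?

Ligand charges: each nitro (N-bound nitrite) is −1. With an overall charge of −3 the chromium centre must be in the +3 oxidation state.
Cr sits in group 6, so the d-electron count is 6 − 3 = 3.
In an octahedral field the d³ configuration is t₂g³e_g⁰ (only one arrangement possible), giving 3 unpaired electrons.

3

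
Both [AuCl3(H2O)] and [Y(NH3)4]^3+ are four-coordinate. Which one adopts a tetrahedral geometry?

For [AuCl3(H2O)]: Ligand charges: each chloride is −1; water is neutral. With an overall charge of 0 the gold centre must be in the +3 oxidation state. Group 11 minus oxidation state 3 gives a d⁸ configuration. A 5d d⁸ ion has a large crystal-field splitting; square planar leaves the high-energy d_{x²−y²} orbital empty and maximises CFSE. → square planar.
For [Y(NH3)4]^3+: Ammonia is neutral; balancing the +3 overall charge requires Y(III). Yttrium is a group-3 element; Y(III) is therefore d⁰. A d⁰ ion has no crystal-field stabilisation preference between square planar and tetrahedral, so four ligands adopt the sterically favoured tetrahedral geometry. → tetrahedral.

[Y(NH3)4]^3+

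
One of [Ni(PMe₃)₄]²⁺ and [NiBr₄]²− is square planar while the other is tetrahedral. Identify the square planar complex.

[Ni(PMe₃)₄]²⁺

For [Ni(PMe₃)₄]²⁺: Trimethylphosphine is neutral; balancing the +2 overall charge requires Ni(II). Ni sits in group 10, so the d-electron count is 10 − 2 = 8. Trimethylphosphine is a strong-field ligand (high in the spectrochemical series). A 3d d⁸ ion with strong-field ligands gains enough CFSE to favour square planar over tetrahedral. → square planar.
For [NiBr₄]²−: Ligand charges: each bromide is −1. With an overall charge of −2 the nickel centre must be in the +2 oxidation state. Group 10 minus oxidation state 2 gives a d⁸ configuration. Bromide is a weak-field ligand. With weak-field ligands the CFSE gain from square planar is small, so a 3d d⁸ ion takes the sterically preferred tetrahedral geometry. → tetrahedral.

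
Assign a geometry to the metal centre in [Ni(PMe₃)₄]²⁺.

Trimethylphosphine is neutral; balancing the +2 overall charge requires Ni(II).
Nickel is a group-10 element; Ni(II) is therefore d⁸.
With 4 monodentate ligands the coordination number is 4.
Trimethylphosphine is a strong-field ligand (high in the spectrochemical series).
A 3d d⁸ ion with strong-field ligands gains enough CFSE to favour square planar over tetrahedral.

square planar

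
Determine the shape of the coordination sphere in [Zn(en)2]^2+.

tetrahedral

Ethylenediamine is neutral; balancing the +2 overall charge requires Zn(II).
Zn sits in group 12, so the d-electron count is 12 − 2 = 10.
Counting donor atoms: 2×ethylenediamine (bidentate) → 4 donors. Coordination number = 4.
A d¹⁰ ion has no crystal-field stabilisation preference between square planar and tetrahedral, so four ligands adopt the sterically favoured tetrahedral geometry.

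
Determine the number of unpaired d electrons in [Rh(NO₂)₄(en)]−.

Ligand charges: each nitro (N-bound nitrite) is −1; ethylenediamine is neutral. With an overall charge of −1 the rhodium centre must be in the +3 oxidation state.
Rh sits in group 9, so the d-electron count is 9 − 3 = 6.
Counting donor atoms: 4×nitro (N-bound nitrite) (monodentate) → 4 donors; 1×ethylenediamine (bidentate) → 2 donors. Coordination number = 6.
The spin state decides the count: a 4d ion has a large Δₒ and is invariably low-spin.
An octahedral low-spin d⁶ ion is t₂g⁶e_g⁰, giving 0 unpaired electrons.

0 unpaired electrons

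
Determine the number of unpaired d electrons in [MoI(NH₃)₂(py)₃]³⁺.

2 unpaired electrons

Summing ligand charges against the +3 overall charge gives an oxidation state of +4 for molybdenum.
Mo sits in group 6, so the d-electron count is 6 − 4 = 2.
In an octahedral field the d² configuration is t₂g²e_g⁰ (only one arrangement possible), giving 2 unpaired electrons.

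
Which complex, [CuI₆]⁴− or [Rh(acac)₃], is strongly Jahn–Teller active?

[CuI₆]⁴−: Each iodide is −1; balancing the −4 overall charge requires Cu(II). Group 11 minus oxidation state 2 gives a d⁹ configuration. The t₂g⁶e_g³ configuration has an unevenly filled e_g set; the Jahn–Teller theorem predicts a tetragonal distortion (typically axial elongation) to lift the degeneracy.
[Rh(acac)₃]: Each acetylacetonate is −1; balancing the 0 overall charge requires Rh(III). Group 9 minus oxidation state 3 gives a d⁶ configuration. A 4d ion has a large Δₒ and is invariably low-spin. The d⁶ configuration leaves the e_g set evenly filled (or empty) — no strong Jahn–Teller driving force.

[CuI₆]⁴−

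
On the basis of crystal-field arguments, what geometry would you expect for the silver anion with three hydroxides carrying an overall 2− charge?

trigonal planar

Ligand charges: each hydroxide is −1. With an overall charge of −2 the silver centre must be in the +1 oxidation state.
Silver is a group-11 element; Ag(I) is therefore d¹⁰.
With 3 monodentate ligands the coordination number is 3.
Three ligands around a d¹⁰ centre minimise repulsion in a trigonal-planar arrangement.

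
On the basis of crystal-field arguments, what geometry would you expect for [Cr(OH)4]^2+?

Summing ligand charges against the +2 overall charge gives an oxidation state of +6 for chromium.
Chromium is a group-6 element; Cr(VI) is therefore d⁰.
Coordination number: 4.
A d⁰ ion has no crystal-field stabilisation preference between square planar and tetrahedral, so four ligands adopt the sterically favoured tetrahedral geometry.

tetrahedral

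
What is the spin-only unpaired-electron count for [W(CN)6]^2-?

Summing ligand charges against the −2 overall charge gives an oxidation state of +4 for tungsten.
Tungsten is a group-6 element; W(IV) is therefore d².
In an octahedral field the d² configuration is t₂g²e_g⁰ (only one arrangement possible), giving 2 unpaired electrons.

2 unpaired electrons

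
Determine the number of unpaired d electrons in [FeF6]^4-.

4

Summing ligand charges against the −4 overall charge gives an oxidation state of +2 for iron.
Fe sits in group 8, so the d-electron count is 8 − 2 = 6.
The spin state decides the count: Fluoride is a weak-field ligand for a first-row metal, so the complex is high-spin.
An octahedral high-spin d⁶ ion is t₂g⁴e_g², giving 4 unpaired electrons.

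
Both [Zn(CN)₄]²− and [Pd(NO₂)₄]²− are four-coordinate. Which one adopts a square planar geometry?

[Pd(NO₂)₄]²−

For [Zn(CN)₄]²−: Ligand charges: each cyanide is −1. With an overall charge of −2 the zinc centre must be in the +2 oxidation state. Group 12 minus oxidation state 2 gives a d¹⁰ configuration. A d¹⁰ ion has no crystal-field stabilisation preference between square planar and tetrahedral, so four ligands adopt the sterically favoured tetrahedral geometry. → tetrahedral.
For [Pd(NO₂)₄]²−: Each nitro (N-bound nitrite) is −1; balancing the −2 overall charge requires Pd(II). Group 10 minus oxidation state 2 gives a d⁸ configuration. A 4d d⁸ ion has a large crystal-field splitting; square planar leaves the high-energy d_{x²−y²} orbital empty and maximises CFSE. → square planar.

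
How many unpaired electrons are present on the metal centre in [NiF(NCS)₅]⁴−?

Each fluoride is −1; each isothiocyanate is −1; balancing the −4 overall charge requires Ni(II).
Nickel is a group-10 element; Ni(II) is therefore d⁸.
In an octahedral field the d⁸ configuration is t₂g⁶e_g² (only one arrangement possible), giving 2 unpaired electrons.

2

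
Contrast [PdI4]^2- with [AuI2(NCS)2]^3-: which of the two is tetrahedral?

For [PdI4]^2-: Summing ligand charges against the −2 overall charge gives an oxidation state of +2 for palladium. Palladium is a group-10 element; Pd(II) is therefore d⁸. A 4d d⁸ ion has a large crystal-field splitting; square planar leaves the high-energy d_{x²−y²} orbital empty and maximises CFSE. → square planar.
For [AuI2(NCS)2]^3-: Summing ligand charges against the −3 overall charge gives an oxidation state of +1 for gold. Group 11 minus oxidation state 1 gives a d¹⁰ configuration. A d¹⁰ ion has no crystal-field stabilisation preference between square planar and tetrahedral, so four ligands adopt the sterically favoured tetrahedral geometry. → tetrahedral.

[AuI2(NCS)2]^3-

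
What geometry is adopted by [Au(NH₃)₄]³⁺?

square planar

Ammonia is neutral; balancing the +3 overall charge requires Au(III).
Gold is a group-11 element; Au(III) is therefore d⁸.
Coordination number: 4.
A 5d d⁸ ion has a large crystal-field splitting; square planar leaves the high-energy d_{x²−y²} orbital empty and maximises CFSE.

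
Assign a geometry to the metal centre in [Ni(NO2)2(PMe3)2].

square planar

Each nitro (N-bound nitrite) is −1; trimethylphosphine is neutral; balancing the 0 overall charge requires Ni(II).
Ni sits in group 10, so the d-electron count is 10 − 2 = 8.
Coordination number: 4.
Nitro (N-bound nitrite) and trimethylphosphine are strong-field ligands (high in the spectrochemical series).
A 3d d⁸ ion with strong-field ligands gains enough CFSE to favour square planar over tetrahedral.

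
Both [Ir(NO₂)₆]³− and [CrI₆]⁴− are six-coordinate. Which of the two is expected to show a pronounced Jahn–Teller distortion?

[CrI₆]⁴−

[Ir(NO₂)₆]³−: Each nitro (N-bound nitrite) is −1; balancing the −3 overall charge requires Ir(III). Ir sits in group 9, so the d-electron count is 9 − 3 = 6. A 5d ion has a large Δₒ and is invariably low-spin. The d⁶ configuration leaves the e_g set evenly filled (or empty) — no strong Jahn–Teller driving force.
[CrI₆]⁴−: Summing ligand charges against the −4 overall charge gives an oxidation state of +2 for chromium. Chromium is a group-6 element; Cr(II) is therefore d⁴. Iodide is a weak-field ligand for a first-row metal, so the complex is high-spin. The t₂g³e_g¹ (high-spin) configuration has an unevenly filled e_g set; the Jahn–Teller theorem predicts a tetragonal distortion (typically axial elongation) to lift the degeneracy.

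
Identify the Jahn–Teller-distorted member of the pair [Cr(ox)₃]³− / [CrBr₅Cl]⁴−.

[Cr(ox)₃]³−: Summing ligand charges against the −3 overall charge gives an oxidation state of +3 for chromium. Cr sits in group 6, so the d-electron count is 6 − 3 = 3. The d³ configuration leaves the e_g set evenly filled (or empty) — no strong Jahn–Teller driving force.
[CrBr₅Cl]⁴−: Each bromide is −1; each chloride is −1; balancing the −4 overall charge requires Cr(II). Chromium is a group-6 element; Cr(II) is therefore d⁴. Bromide and chloride are weak-field ligands for a first-row metal, so the complex is high-spin. The t₂g³e_g¹ (high-spin) configuration has an unevenly filled e_g set; the Jahn–Teller theorem predicts a tetragonal distortion (typically axial elongation) to lift the degeneracy.

[CrBr₅Cl]⁴−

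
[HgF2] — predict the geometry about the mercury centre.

linear

Summing ligand charges against the 0 overall charge gives an oxidation state of +2 for mercury.
Hg sits in group 12, so the d-electron count is 12 − 2 = 10.
Coordination number: 2.
A d¹⁰ ion with only two ligands adopts a linear arrangement (sp hybridisation; no CFSE preference).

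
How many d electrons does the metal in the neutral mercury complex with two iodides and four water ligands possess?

d10

Ligand charges: each iodide is −1; water is neutral. With an overall charge of 0 the mercury centre must be in the +2 oxidation state.
Hg sits in group 12, so the d-electron count is 12 − 2 = 10.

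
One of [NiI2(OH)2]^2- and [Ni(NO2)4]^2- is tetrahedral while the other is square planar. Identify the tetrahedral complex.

[NiI2(OH)2]^2-

For [NiI2(OH)2]^2-: Summing ligand charges against the −2 overall charge gives an oxidation state of +2 for nickel. Ni sits in group 10, so the d-electron count is 10 − 2 = 8. Hydroxide and iodide are weak-field ligands. With weak-field ligands the CFSE gain from square planar is small, so a 3d d⁸ ion takes the sterically preferred tetrahedral geometry. → tetrahedral.
For [Ni(NO2)4]^2-: Ligand charges: each nitro (N-bound nitrite) is −1. With an overall charge of −2 the nickel centre must be in the +2 oxidation state. Group 10 minus oxidation state 2 gives a d⁸ configuration. Nitro (N-bound nitrite) is a strong-field ligand (high in the spectrochemical series). A 3d d⁸ ion with strong-field ligands gains enough CFSE to favour square planar over tetrahedral. → square planar.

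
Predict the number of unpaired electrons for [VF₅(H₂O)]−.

1

Each fluoride is −1; water is neutral; balancing the −1 overall charge requires V(IV).
V sits in group 5, so the d-electron count is 5 − 4 = 1.
In an octahedral field the d¹ configuration is t₂g¹e_g⁰ (only one arrangement possible), giving 1 unpaired electron.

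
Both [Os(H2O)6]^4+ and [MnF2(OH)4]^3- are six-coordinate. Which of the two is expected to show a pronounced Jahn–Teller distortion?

[Os(H2O)6]^4+: Summing ligand charges against the +4 overall charge gives an oxidation state of +4 for osmium. Group 8 minus oxidation state 4 gives a d⁴ configuration. A 5d ion has a large Δₒ and is invariably low-spin. The d⁴ configuration leaves the e_g set evenly filled (or empty) — no strong Jahn–Teller driving force.
[MnF2(OH)4]^3-: Each fluoride is −1; each hydroxide is −1; balancing the −3 overall charge requires Mn(III). Manganese is a group-7 element; Mn(III) is therefore d⁴. Fluoride and hydroxide are weak-field ligands for a first-row metal, so the complex is high-spin. The t₂g³e_g¹ (high-spin) configuration has an unevenly filled e_g set; the Jahn–Teller theorem predicts a tetragonal distortion (typically axial elongation) to lift the degeneracy.

[MnF2(OH)4]^3-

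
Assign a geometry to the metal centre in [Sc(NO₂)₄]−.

tetrahedral

Ligand charges: each nitro (N-bound nitrite) is −1. With an overall charge of −1 the scandium centre must be in the +3 oxidation state.
Sc sits in group 3, so the d-electron count is 3 − 3 = 0.
Coordination number: 4.
A d⁰ ion has no crystal-field stabilisation preference between square planar and tetrahedral, so four ligands adopt the sterically favoured tetrahedral geometry.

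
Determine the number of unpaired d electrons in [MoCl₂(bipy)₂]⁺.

3 unpaired electrons

Each chloride is −1; 2,2′-bipyridine is neutral; balancing the +1 overall charge requires Mo(III).
Molybdenum is a group-6 element; Mo(III) is therefore d³.
Counting donor atoms: 2×chloride (monodentate) → 2 donors; 2×2,2′-bipyridine (bidentate) → 4 donors. Coordination number = 6.
In an octahedral field the d³ configuration is t₂g³e_g⁰ (only one arrangement possible), giving 3 unpaired electrons.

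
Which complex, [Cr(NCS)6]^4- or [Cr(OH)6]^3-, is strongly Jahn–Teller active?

[Cr(NCS)6]^4-: Each isothiocyanate is −1; balancing the −4 overall charge requires Cr(II). Group 6 minus oxidation state 2 gives a d⁴ configuration. Isothiocyanate is a weak-field ligand for a first-row metal, so the complex is high-spin. The t₂g³e_g¹ (high-spin) configuration has an unevenly filled e_g set; the Jahn–Teller theorem predicts a tetragonal distortion (typically axial elongation) to lift the degeneracy.
[Cr(OH)6]^3-: Each hydroxide is −1; balancing the −3 overall charge requires Cr(III). Chromium is a group-6 element; Cr(III) is therefore d³. The d³ configuration leaves the e_g set evenly filled (or empty) — no strong Jahn–Teller driving force.

[Cr(NCS)6]^4-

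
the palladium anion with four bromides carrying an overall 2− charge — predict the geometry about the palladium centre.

Each bromide is −1; balancing the −2 overall charge requires Pd(II).
Group 10 minus oxidation state 2 gives a d⁸ configuration.
Coordination number: 4.
A 4d d⁸ ion has a large crystal-field splitting; square planar leaves the high-energy d_{x²−y²} orbital empty and maximises CFSE.

square planar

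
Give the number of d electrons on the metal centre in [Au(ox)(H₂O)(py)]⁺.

Summing ligand charges against the +1 overall charge gives an oxidation state of +3 for gold.
Gold is a group-11 element; Au(III) is therefore d⁸.

d8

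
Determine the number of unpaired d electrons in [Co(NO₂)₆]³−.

0 unpaired electrons

Each nitro (N-bound nitrite) is −1; balancing the −3 overall charge requires Co(III).
Group 9 minus oxidation state 3 gives a d⁶ configuration.
The spin state decides the count: Co(III) has an exceptionally large octahedral splitting and is low-spin with essentially every ligand except fluoride.
An octahedral low-spin d⁶ ion is t₂g⁶e_g⁰, giving 0 unpaired electrons.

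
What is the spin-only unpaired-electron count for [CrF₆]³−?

3

Each fluoride is −1; balancing the −3 overall charge requires Cr(III).
Group 6 minus oxidation state 3 gives a d³ configuration.
In an octahedral field the d³ configuration is t₂g³e_g⁰ (only one arrangement possible), giving 3 unpaired electrons.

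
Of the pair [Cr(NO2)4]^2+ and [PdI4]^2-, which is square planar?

[PdI4]^2-

For [Cr(NO2)4]^2+: Ligand charges: each nitro (N-bound nitrite) is −1. With an overall charge of +2 the chromium centre must be in the +6 oxidation state. Cr sits in group 6, so the d-electron count is 6 − 6 = 0. A d⁰ ion has no crystal-field stabilisation preference between square planar and tetrahedral, so four ligands adopt the sterically favoured tetrahedral geometry. → tetrahedral.
For [PdI4]^2-: Each iodide is −1; balancing the −2 overall charge requires Pd(II). Group 10 minus oxidation state 2 gives a d⁸ configuration. A 4d d⁸ ion has a large crystal-field splitting; square planar leaves the high-energy d_{x²−y²} orbital empty and maximises CFSE. → square planar.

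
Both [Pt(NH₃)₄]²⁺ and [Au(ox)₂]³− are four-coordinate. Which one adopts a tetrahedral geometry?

For [Pt(NH₃)₄]²⁺: Ligand charges: ammonia is neutral. With an overall charge of +2 the platinum centre must be in the +2 oxidation state. Group 10 minus oxidation state 2 gives a d⁸ configuration. A 5d d⁸ ion has a large crystal-field splitting; square planar leaves the high-energy d_{x²−y²} orbital empty and maximises CFSE. → square planar.
For [Au(ox)₂]³−: Each oxalate is −2; balancing the −3 overall charge requires Au(I). Gold is a group-11 element; Au(I) is therefore d¹⁰. A d¹⁰ ion has no crystal-field stabilisation preference between square planar and tetrahedral, so four ligands adopt the sterically favoured tetrahedral geometry. → tetrahedral.

[Au(ox)₂]³−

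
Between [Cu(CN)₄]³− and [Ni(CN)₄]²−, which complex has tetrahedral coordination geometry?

For [Cu(CN)₄]³−: Ligand charges: each cyanide is −1. With an overall charge of −3 the copper centre must be in the +1 oxidation state. Cu sits in group 11, so the d-electron count is 11 − 1 = 10. A d¹⁰ ion has no crystal-field stabilisation preference between square planar and tetrahedral, so four ligands adopt the sterically favoured tetrahedral geometry. → tetrahedral.
For [Ni(CN)₄]²−: Each cyanide is −1; balancing the −2 overall charge requires Ni(II). Ni sits in group 10, so the d-electron count is 10 − 2 = 8. Cyanide is a strong-field ligand (high in the spectrochemical series). A 3d d⁸ ion with strong-field ligands gains enough CFSE to favour square planar over tetrahedral. → square planar.

[Cu(CN)₄]³−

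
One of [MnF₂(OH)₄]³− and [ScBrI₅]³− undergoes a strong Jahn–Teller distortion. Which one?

[MnF₂(OH)₄]³−

[MnF₂(OH)₄]³−: Ligand charges: each fluoride is −1; each hydroxide is −1. With an overall charge of −3 the manganese centre must be in the +3 oxidation state. Group 7 minus oxidation state 3 gives a d⁴ configuration. Fluoride and hydroxide are weak-field ligands for a first-row metal, so the complex is high-spin. The t₂g³e_g¹ (high-spin) configuration has an unevenly filled e_g set; the Jahn–Teller theorem predicts a tetragonal distortion (typically axial elongation) to lift the degeneracy.
[ScBrI₅]³−: Each bromide is −1; each iodide is −1; balancing the −3 overall charge requires Sc(III). Scandium is a group-3 element; Sc(III) is therefore d⁰. The d⁰ configuration leaves the e_g set evenly filled (or empty) — no strong Jahn–Teller driving force.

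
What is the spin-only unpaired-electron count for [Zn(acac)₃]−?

0 unpaired electrons

Each acetylacetonate is −1; balancing the −1 overall charge requires Zn(II).
Zn sits in group 12, so the d-electron count is 12 − 2 = 10.
Counting donor atoms: 3×acetylacetonate (bidentate) → 6 donors. Coordination number = 6.
In an octahedral field the d¹⁰ configuration is t₂g⁶e_g⁴, giving 0 unpaired electrons.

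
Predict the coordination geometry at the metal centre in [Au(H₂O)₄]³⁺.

Water is neutral; balancing the +3 overall charge requires Au(III).
Gold is a group-11 element; Au(III) is therefore d⁸.
Coordination number: 4.
A 5d d⁸ ion has a large crystal-field splitting; square planar leaves the high-energy d_{x²−y²} orbital empty and maximises CFSE.

square planar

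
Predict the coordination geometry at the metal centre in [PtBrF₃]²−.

square planar

Each bromide is −1; each fluoride is −1; balancing the −2 overall charge requires Pt(II).
Group 10 minus oxidation state 2 gives a d⁸ configuration.
Coordination number: 4.
A 5d d⁸ ion has a large crystal-field splitting; square planar leaves the high-energy d_{x²−y²} orbital empty and maximises CFSE.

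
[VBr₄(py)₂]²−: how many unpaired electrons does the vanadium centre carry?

Summing ligand charges against the −2 overall charge gives an oxidation state of +2 for vanadium.
V sits in group 5, so the d-electron count is 5 − 2 = 3.
In an octahedral field the d³ configuration is t₂g³e_g⁰ (only one arrangement possible), giving 3 unpaired electrons.

3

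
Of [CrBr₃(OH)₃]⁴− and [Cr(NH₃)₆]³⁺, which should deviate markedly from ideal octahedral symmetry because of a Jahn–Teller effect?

[CrBr₃(OH)₃]⁴−

[CrBr₃(OH)₃]⁴−: Ligand charges: each bromide is −1; each hydroxide is −1. With an overall charge of −4 the chromium centre must be in the +2 oxidation state. Chromium is a group-6 element; Cr(II) is therefore d⁴. Bromide and hydroxide are weak-field ligands for a first-row metal, so the complex is high-spin. The t₂g³e_g¹ (high-spin) configuration has an unevenly filled e_g set; the Jahn–Teller theorem predicts a tetragonal distortion (typically axial elongation) to lift the degeneracy.
[Cr(NH₃)₆]³⁺: Ligand charges: ammonia is neutral. With an overall charge of +3 the chromium centre must be in the +3 oxidation state. Chromium is a group-6 element; Cr(III) is therefore d³. The d³ configuration leaves the e_g set evenly filled (or empty) — no strong Jahn–Teller driving force.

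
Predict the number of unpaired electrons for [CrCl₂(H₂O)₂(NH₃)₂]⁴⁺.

0

Each chloride is −1; water is neutral; ammonia is neutral; balancing the +4 overall charge requires Cr(VI).
Group 6 minus oxidation state 6 gives a d⁰ configuration.
In an octahedral field the d⁰ configuration is t₂g⁰e_g⁰, giving 0 unpaired electrons.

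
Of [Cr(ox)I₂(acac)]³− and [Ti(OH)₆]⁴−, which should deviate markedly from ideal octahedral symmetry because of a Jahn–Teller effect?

[Cr(ox)I₂(acac)]³−

[Cr(ox)I₂(acac)]³−: Ligand charges: each oxalate is −2; each iodide is −1; each acetylacetonate is −1. With an overall charge of −3 the chromium centre must be in the +2 oxidation state. Group 6 minus oxidation state 2 gives a d⁴ configuration. Acetylacetonate, iodide, and oxalate are weak-field ligands for a first-row metal, so the complex is high-spin. The t₂g³e_g¹ (high-spin) configuration has an unevenly filled e_g set; the Jahn–Teller theorem predicts a tetragonal distortion (typically axial elongation) to lift the degeneracy.
[Ti(OH)₆]⁴−: Each hydroxide is −1; balancing the −4 overall charge requires Ti(II). Group 4 minus oxidation state 2 gives a d² configuration. The d² configuration leaves the e_g set evenly filled (or empty) — no strong Jahn–Teller driving force.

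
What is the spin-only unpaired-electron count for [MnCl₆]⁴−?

Ligand charges: each chloride is −1. With an overall charge of −4 the manganese centre must be in the +2 oxidation state.
Mn sits in group 7, so the d-electron count is 7 − 2 = 5.
The spin state decides the count: Chloride is a weak-field ligand for a first-row metal, so the complex is high-spin.
An octahedral high-spin d⁵ ion is t₂g³e_g², giving 5 unpaired electrons.

5 unpaired electrons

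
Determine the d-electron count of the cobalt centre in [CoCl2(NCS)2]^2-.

d⁷

Summing ligand charges against the −2 overall charge gives an oxidation state of +2 for cobalt.
Co sits in group 9, so the d-electron count is 9 − 2 = 7.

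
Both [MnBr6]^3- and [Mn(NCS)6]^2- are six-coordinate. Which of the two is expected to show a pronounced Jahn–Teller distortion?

[MnBr6]^3-: Summing ligand charges against the −3 overall charge gives an oxidation state of +3 for manganese. Group 7 minus oxidation state 3 gives a d⁴ configuration. Bromide is a weak-field ligand for a first-row metal, so the complex is high-spin. The t₂g³e_g¹ (high-spin) configuration has an unevenly filled e_g set; the Jahn–Teller theorem predicts a tetragonal distortion (typically axial elongation) to lift the degeneracy.
[Mn(NCS)6]^2-: Summing ligand charges against the −2 overall charge gives an oxidation state of +4 for manganese. Group 7 minus oxidation state 4 gives a d³ configuration. The d³ configuration leaves the e_g set evenly filled (or empty) — no strong Jahn–Teller driving force.

[MnBr6]^3-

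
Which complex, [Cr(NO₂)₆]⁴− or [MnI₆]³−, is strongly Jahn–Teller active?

[Cr(NO₂)₆]⁴−: Each nitro (N-bound nitrite) is −1; balancing the −4 overall charge requires Cr(II). Group 6 minus oxidation state 2 gives a d⁴ configuration. Nitro (N-bound nitrite) is a strong-field ligand (high in the spectrochemical series) for a first-row metal, so the complex is low-spin. The d⁴ configuration leaves the e_g set evenly filled (or empty) — no strong Jahn–Teller driving force.
[MnI₆]³−: Each iodide is −1; balancing the −3 overall charge requires Mn(III). Manganese is a group-7 element; Mn(III) is therefore d⁴. Iodide is a weak-field ligand for a first-row metal, so the complex is high-spin. The t₂g³e_g¹ (high-spin) configuration has an unevenly filled e_g set; the Jahn–Teller theorem predicts a tetragonal distortion (typically axial elongation) to lift the degeneracy.

[MnI₆]³−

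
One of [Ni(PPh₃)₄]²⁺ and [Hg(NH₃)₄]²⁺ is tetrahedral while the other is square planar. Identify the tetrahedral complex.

For [Ni(PPh₃)₄]²⁺: Ligand charges: triphenylphosphine is neutral. With an overall charge of +2 the nickel centre must be in the +2 oxidation state. Nickel is a group-10 element; Ni(II) is therefore d⁸. Triphenylphosphine is a strong-field ligand (high in the spectrochemical series). A 3d d⁸ ion with strong-field ligands gains enough CFSE to favour square planar over tetrahedral. → square planar.
For [Hg(NH₃)₄]²⁺: Ammonia is neutral; balancing the +2 overall charge requires Hg(II). Hg sits in group 12, so the d-electron count is 12 − 2 = 10. A d¹⁰ ion has no crystal-field stabilisation preference between square planar and tetrahedral, so four ligands adopt the sterically favoured tetrahedral geometry. → tetrahedral.

[Hg(NH₃)₄]²⁺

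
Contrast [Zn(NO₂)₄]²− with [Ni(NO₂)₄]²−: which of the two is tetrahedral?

For [Zn(NO₂)₄]²−: Summing ligand charges against the −2 overall charge gives an oxidation state of +2 for zinc. Zinc is a group-12 element; Zn(II) is therefore d¹⁰. A d¹⁰ ion has no crystal-field stabilisation preference between square planar and tetrahedral, so four ligands adopt the sterically favoured tetrahedral geometry. → tetrahedral.
For [Ni(NO₂)₄]²−: Summing ligand charges against the −2 overall charge gives an oxidation state of +2 for nickel. Group 10 minus oxidation state 2 gives a d⁸ configuration. Nitro (N-bound nitrite) is a strong-field ligand (high in the spectrochemical series). A 3d d⁸ ion with strong-field ligands gains enough CFSE to favour square planar over tetrahedral. → square planar.

[Zn(NO₂)₄]²−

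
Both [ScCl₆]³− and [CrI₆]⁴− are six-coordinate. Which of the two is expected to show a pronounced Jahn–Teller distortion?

[CrI₆]⁴−

[ScCl₆]³−: Summing ligand charges against the −3 overall charge gives an oxidation state of +3 for scandium. Group 3 minus oxidation state 3 gives a d⁰ configuration. The d⁰ configuration leaves the e_g set evenly filled (or empty) — no strong Jahn–Teller driving force.
[CrI₆]⁴−: Summing ligand charges against the −4 overall charge gives an oxidation state of +2 for chromium. Chromium is a group-6 element; Cr(II) is therefore d⁴. Iodide is a weak-field ligand for a first-row metal, so the complex is high-spin. The t₂g³e_g¹ (high-spin) configuration has an unevenly filled e_g set; the Jahn–Teller theorem predicts a tetragonal distortion (typically axial elongation) to lift the degeneracy.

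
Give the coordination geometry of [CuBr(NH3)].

linear

Each bromide is −1; ammonia is neutral; balancing the 0 overall charge requires Cu(I).
Cu sits in group 11, so the d-electron count is 11 − 1 = 10.
With 2 monodentate ligands the coordination number is 2.
A d¹⁰ ion with only two ligands adopts a linear arrangement (sp hybridisation; no CFSE preference).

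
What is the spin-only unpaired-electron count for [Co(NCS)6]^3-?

Each isothiocyanate is −1; balancing the −3 overall charge requires Co(III).
Cobalt is a group-9 element; Co(III) is therefore d⁶.
The spin state decides the count: Co(III) has an exceptionally large octahedral splitting and is low-spin with essentially every ligand except fluoride.
An octahedral low-spin d⁶ ion is t₂g⁶e_g⁰, giving 0 unpaired electrons.

0 unpaired electrons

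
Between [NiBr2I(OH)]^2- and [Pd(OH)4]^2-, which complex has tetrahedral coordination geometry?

For [NiBr2I(OH)]^2-: Each bromide is −1; each iodide is −1; each hydroxide is −1; balancing the −2 overall charge requires Ni(II). Nickel is a group-10 element; Ni(II) is therefore d⁸. Bromide, hydroxide, and iodide are weak-field ligands. With weak-field ligands the CFSE gain from square planar is small, so a 3d d⁸ ion takes the sterically preferred tetrahedral geometry. → tetrahedral.
For [Pd(OH)4]^2-: Each hydroxide is −1; balancing the −2 overall charge requires Pd(II). Group 10 minus oxidation state 2 gives a d⁸ configuration. A 4d d⁸ ion has a large crystal-field splitting; square planar leaves the high-energy d_{x²−y²} orbital empty and maximises CFSE. → square planar.

[NiBr2I(OH)]^2-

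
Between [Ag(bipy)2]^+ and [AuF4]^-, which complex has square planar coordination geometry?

For [Ag(bipy)2]^+: Summing ligand charges against the +1 overall charge gives an oxidation state of +1 for silver. Silver is a group-11 element; Ag(I) is therefore d¹⁰. A d¹⁰ ion has no crystal-field stabilisation preference between square planar and tetrahedral, so four ligands adopt the sterically favoured tetrahedral geometry. → tetrahedral.
For [AuF4]^-: Summing ligand charges against the −1 overall charge gives an oxidation state of +3 for gold. Au sits in group 11, so the d-electron count is 11 − 3 = 8. A 5d d⁸ ion has a large crystal-field splitting; square planar leaves the high-energy d_{x²−y²} orbital empty and maximises CFSE. → square planar.

[AuF4]^-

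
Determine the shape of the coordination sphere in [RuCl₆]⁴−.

octahedral

Summing ligand charges against the −4 overall charge gives an oxidation state of +2 for ruthenium.
Ruthenium is a group-8 element; Ru(II) is therefore d⁶.
With 6 monodentate ligands the coordination number is 6.
Six donors around a single metal centre give an octahedral coordination sphere.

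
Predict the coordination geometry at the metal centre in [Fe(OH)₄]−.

tetrahedral

Ligand charges: each hydroxide is −1. With an overall charge of −1 the iron centre must be in the +3 oxidation state.
Group 8 minus oxidation state 3 gives a d⁵ configuration.
With 4 monodentate ligands the coordination number is 4.
Hydroxide is a weak-field ligand.
A high-spin d⁵ ion has zero CFSE in either geometry, so four ligands adopt the sterically favoured tetrahedral geometry.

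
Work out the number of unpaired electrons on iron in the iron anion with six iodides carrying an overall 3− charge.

5 unpaired electrons

Ligand charges: each iodide is −1. With an overall charge of −3 the iron centre must be in the +3 oxidation state.
Group 8 minus oxidation state 3 gives a d⁵ configuration.
The spin state decides the count: Iodide is a weak-field ligand for a first-row metal, so the complex is high-spin.
An octahedral high-spin d⁵ ion is t₂g³e_g², giving 5 unpaired electrons.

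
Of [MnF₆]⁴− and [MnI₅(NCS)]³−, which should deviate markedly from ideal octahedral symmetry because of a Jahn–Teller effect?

[MnF₆]⁴−: Ligand charges: each fluoride is −1. With an overall charge of −4 the manganese centre must be in the +2 oxidation state. Group 7 minus oxidation state 2 gives a d⁵ configuration. Fluoride is a weak-field ligand for a first-row metal, so the complex is high-spin. The d⁵ configuration leaves the e_g set evenly filled (or empty) — no strong Jahn–Teller driving force.
[MnI₅(NCS)]³−: Ligand charges: each iodide is −1; each isothiocyanate is −1. With an overall charge of −3 the manganese centre must be in the +3 oxidation state. Manganese is a group-7 element; Mn(III) is therefore d⁴. Iodide and isothiocyanate are weak-field ligands for a first-row metal, so the complex is high-spin. The t₂g³e_g¹ (high-spin) configuration has an unevenly filled e_g set; the Jahn–Teller theorem predicts a tetragonal distortion (typically axial elongation) to lift the degeneracy.

[MnI₅(NCS)]³−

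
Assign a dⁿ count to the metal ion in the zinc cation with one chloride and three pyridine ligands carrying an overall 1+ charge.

Summing ligand charges against the +1 overall charge gives an oxidation state of +2 for zinc.
Group 12 minus oxidation state 2 gives a d¹⁰ configuration.

d¹⁰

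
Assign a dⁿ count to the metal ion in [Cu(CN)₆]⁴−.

d9

Summing ligand charges against the −4 overall charge gives an oxidation state of +2 for copper.
Group 11 minus oxidation state 2 gives a d⁹ configuration.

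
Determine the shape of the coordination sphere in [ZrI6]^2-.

Each iodide is −1; balancing the −2 overall charge requires Zr(IV).
Zirconium is a group-4 element; Zr(IV) is therefore d⁰.
With 6 monodentate ligands the coordination number is 6.
Six donors around a single metal centre give an octahedral coordination sphere.

octahedral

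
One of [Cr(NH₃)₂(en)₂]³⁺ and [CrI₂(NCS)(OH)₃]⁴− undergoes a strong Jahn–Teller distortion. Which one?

[Cr(NH₃)₂(en)₂]³⁺: Ligand charges: ammonia is neutral; ethylenediamine is neutral. With an overall charge of +3 the chromium centre must be in the +3 oxidation state. Group 6 minus oxidation state 3 gives a d³ configuration. The d³ configuration leaves the e_g set evenly filled (or empty) — no strong Jahn–Teller driving force.
[CrI₂(NCS)(OH)₃]⁴−: Summing ligand charges against the −4 overall charge gives an oxidation state of +2 for chromium. Group 6 minus oxidation state 2 gives a d⁴ configuration. Hydroxide, iodide, and isothiocyanate are weak-field ligands for a first-row metal, so the complex is high-spin. The t₂g³e_g¹ (high-spin) configuration has an unevenly filled e_g set; the Jahn–Teller theorem predicts a tetragonal distortion (typically axial elongation) to lift the degeneracy.

[CrI₂(NCS)(OH)₃]⁴−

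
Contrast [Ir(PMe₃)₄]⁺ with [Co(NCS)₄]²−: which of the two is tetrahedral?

For [Ir(PMe₃)₄]⁺: Summing ligand charges against the +1 overall charge gives an oxidation state of +1 for iridium. Group 9 minus oxidation state 1 gives a d⁸ configuration. A 5d d⁸ ion has a large crystal-field splitting; square planar leaves the high-energy d_{x²−y²} orbital empty and maximises CFSE. → square planar.
For [Co(NCS)₄]²−: Each isothiocyanate is −1; balancing the −2 overall charge requires Co(II). Co sits in group 9, so the d-electron count is 9 − 2 = 7. For a high-spin 3d d⁷ ion with weak-field ligands the small Δₜ gives little square-planar CFSE advantage, so four ligands adopt the sterically favoured tetrahedral geometry. → tetrahedral.

[Co(NCS)₄]²−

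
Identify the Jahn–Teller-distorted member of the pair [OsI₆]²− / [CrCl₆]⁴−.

[CrCl₆]⁴−

[OsI₆]²−: Each iodide is −1; balancing the −2 overall charge requires Os(IV). Osmium is a group-8 element; Os(IV) is therefore d⁴. A 5d ion has a large Δₒ and is invariably low-spin. The d⁴ configuration leaves the e_g set evenly filled (or empty) — no strong Jahn–Teller driving force.
[CrCl₆]⁴−: Ligand charges: each chloride is −1. With an overall charge of −4 the chromium centre must be in the +2 oxidation state. Cr sits in group 6, so the d-electron count is 6 − 2 = 4. Chloride is a weak-field ligand for a first-row metal, so the complex is high-spin. The t₂g³e_g¹ (high-spin) configuration has an unevenly filled e_g set; the Jahn–Teller theorem predicts a tetragonal distortion (typically axial elongation) to lift the degeneracy.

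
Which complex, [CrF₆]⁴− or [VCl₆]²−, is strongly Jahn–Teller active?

[CrF₆]⁴−

[CrF₆]⁴−: Each fluoride is −1; balancing the −4 overall charge requires Cr(II). Cr sits in group 6, so the d-electron count is 6 − 2 = 4. Fluoride is a weak-field ligand for a first-row metal, so the complex is high-spin. The t₂g³e_g¹ (high-spin) configuration has an unevenly filled e_g set; the Jahn–Teller theorem predicts a tetragonal distortion (typically axial elongation) to lift the degeneracy.
[VCl₆]²−: Each chloride is −1; balancing the −2 overall charge requires V(IV). Group 5 minus oxidation state 4 gives a d¹ configuration. The d¹ configuration leaves the e_g set evenly filled (or empty) — no strong Jahn–Teller driving force.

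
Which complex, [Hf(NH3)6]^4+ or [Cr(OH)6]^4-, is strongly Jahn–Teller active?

[Hf(NH3)6]^4+: Ligand charges: ammonia is neutral. With an overall charge of +4 the hafnium centre must be in the +4 oxidation state. Group 4 minus oxidation state 4 gives a d⁰ configuration. The d⁰ configuration leaves the e_g set evenly filled (or empty) — no strong Jahn–Teller driving force.
[Cr(OH)6]^4-: Ligand charges: each hydroxide is −1. With an overall charge of −4 the chromium centre must be in the +2 oxidation state. Cr sits in group 6, so the d-electron count is 6 − 2 = 4. Hydroxide is a weak-field ligand for a first-row metal, so the complex is high-spin. The t₂g³e_g¹ (high-spin) configuration has an unevenly filled e_g set; the Jahn–Teller theorem predicts a tetragonal distortion (typically axial elongation) to lift the degeneracy.

[Cr(OH)6]^4-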